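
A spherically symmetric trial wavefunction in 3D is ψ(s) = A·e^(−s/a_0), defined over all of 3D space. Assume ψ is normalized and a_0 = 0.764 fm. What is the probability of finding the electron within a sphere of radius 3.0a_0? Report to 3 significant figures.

P ≈ 0.938

P = ∫ |ψ|² 4πs² ds over s ≤ 3.0a_0.
A² is fixed by ∫₀^∞ 4πs²|ψ|² ds = 1, i.e. A² = (π·a_0^3)^(−1).
Let u = s/a_0; then A², 4π and the length scale all cancel, so P = ∫_{0}^{3.0} u^2·e^(-2·u) du ÷ ∫_{0}^{∞} u^2·e^(-2·u) du.
With ∫ u^2·e^(-2·u) du = -(2·u^2 + 2·u + 1)·e^(-2·u)/4 + C, the region integral is 1/4 - 25·e^(-6)/4 and the full one is 1/4.
The region integral divided by the full integral gives P = 0.9380.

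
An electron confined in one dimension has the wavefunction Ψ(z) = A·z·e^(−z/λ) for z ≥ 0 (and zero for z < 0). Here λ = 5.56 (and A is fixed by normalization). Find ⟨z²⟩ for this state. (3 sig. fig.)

⟨z^2⟩ ≈ 92.7

By definition ⟨z²⟩ = ∫ z^2 |Ψ(z)|² dz.
With ∫₀^∞ z^4 e^(−αz) dz = 4!/α^5, evaluating both integrals, ⟨z²⟩ = 3·λ^2.
Putting λ = 5.56 gives 92.74.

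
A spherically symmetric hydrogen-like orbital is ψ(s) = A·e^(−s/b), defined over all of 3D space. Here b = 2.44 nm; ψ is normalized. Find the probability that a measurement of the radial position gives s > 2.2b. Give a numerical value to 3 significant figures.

Integrate the radial probability density 4πs²|ψ|² over s > 2.2b.
A² is fixed by ∫₀^∞ 4πs²|ψ|² ds = 1, i.e. A² = (π·b^3)^(−1).
Let u = s/b; then A², 4π and the length scale all cancel, so P = ∫_{2.2}^{∞} u^2·e^(-2·u) du ÷ ∫_{0}^{∞} u^2·e^(-2·u) du.
An antiderivative of u^2·e^(-2·u) is -(2·u^2 + 2·u + 1)·e^(-2·u)/4; evaluating from 2.2 to ∞ gives 377·e^(-22/5)/100, while the full integral is 1/4.
This evaluates to P = 0.1851.

P ≈ 0.185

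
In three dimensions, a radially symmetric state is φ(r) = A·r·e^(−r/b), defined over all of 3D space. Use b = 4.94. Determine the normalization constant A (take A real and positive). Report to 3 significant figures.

Normalization requires ∫|φ|² 4πr² dr = 1, integrated from 0 to ∞.
With ∫₀^∞ r^4 e^(−αr) dr = 4!/α^5, the integral (without the A² prefactor) comes out to 3·π·b^5.
So A² = (3·π·b^5)^(−1).
Substituting b = 4.94 gives A² = 0.00003607, so A = 0.006005.

A ≈ 0.00601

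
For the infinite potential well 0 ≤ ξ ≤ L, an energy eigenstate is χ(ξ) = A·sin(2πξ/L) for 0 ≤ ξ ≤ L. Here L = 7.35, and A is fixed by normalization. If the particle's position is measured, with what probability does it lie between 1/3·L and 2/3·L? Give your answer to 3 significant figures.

|χ|² is the probability density, so P = ∫_{1/3·L}^{2/3·L} |χ|² dξ.
The normalization integral ∫|χ|²dξ over the whole domain equals L/2·A², and A² cancels in the ratio.
Substituting u = ξ/L, A² and the length scale cancel in the ratio: P = ∫_{1/3}^{2/3} sin(2·π·u)^2 du / ∫_{0}^{1} sin(2·π·u)^2 du.
An antiderivative of sin(2·π·u)^2 is u/2 - sin(4·π·u)/(8·π); evaluating from 1/3 to 2/3 gives -√(3)/(8·π) + 1/6, while the full integral is 1/2.
The result is P = (-√(3)/4 + π/3)/π.

P ≈ 0.196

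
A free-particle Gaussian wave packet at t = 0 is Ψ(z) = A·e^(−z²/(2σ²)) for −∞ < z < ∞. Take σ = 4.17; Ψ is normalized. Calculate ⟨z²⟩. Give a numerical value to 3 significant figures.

⟨z^2⟩ ≈ 8.69

The expectation value is the |Ψ|²-weighted average of z^2: ∫ z^2|Ψ|² dz.
With ∫_{−∞}^{∞} z^(2m) e^(−αz²) dz = (2m−1)!!·√π / (2^m α^(m+1/2)), evaluating both integrals, ⟨z²⟩ = σ^2/2.
With σ = 4.17, ⟨z^2⟩ = 8.694.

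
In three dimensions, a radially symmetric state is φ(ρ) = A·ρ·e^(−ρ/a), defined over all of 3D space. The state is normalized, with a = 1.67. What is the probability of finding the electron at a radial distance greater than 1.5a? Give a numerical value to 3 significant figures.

With dV = 4πρ²dρ, the probability is ∫|φ|² dV over ρ > 1.5a.
The full normalization integral is A²·[3·π·a^5] = 1, fixing A².
Substituting u = ρ/a, A², 4π and the length scale all cancel in the ratio: P = ∫_{1.5}^{∞} u^4·e^(-2·u) du / ∫_{0}^{∞} u^4·e^(-2·u) du.
An antiderivative of u^4·e^(-2·u) is -(u^4/2 + u^3 + 3·u^2/2 + 3·u/2 + 3/4)·e^(-2·u); evaluating from 1.5 to ∞ gives 393·e^(-3)/32, while the full integral is 3/4.
Taking the ratio yields P = 0.8153.

P ≈ 0.815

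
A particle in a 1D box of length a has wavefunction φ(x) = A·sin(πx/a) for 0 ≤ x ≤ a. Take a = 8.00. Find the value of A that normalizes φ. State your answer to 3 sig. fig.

Require ∫ |φ|² dx = 1 over the whole domain.
With ∫₀^a sin²(nπx/a) dx = a/2, carrying out the integral gives A² · a/2.
Substituting a = 8.00 gives A² = 0.2500, so A = 0.5000.

A ≈ 0.500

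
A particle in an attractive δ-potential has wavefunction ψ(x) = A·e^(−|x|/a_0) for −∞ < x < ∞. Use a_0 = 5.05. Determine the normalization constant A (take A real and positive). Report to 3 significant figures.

A ≈ 0.445

Normalization requires ∫|ψ|² dx = 1, integrated from −∞ to ∞.
Recall ∫₀^∞ x^m e^(−x/β) dx = m!·β^(m+1), ∫|ψ|² dx = A²·(a_0).
Setting this equal to 1 gives A² = 1/(a_0).
Plugging in a_0 = 5.05 yields A = 0.4450.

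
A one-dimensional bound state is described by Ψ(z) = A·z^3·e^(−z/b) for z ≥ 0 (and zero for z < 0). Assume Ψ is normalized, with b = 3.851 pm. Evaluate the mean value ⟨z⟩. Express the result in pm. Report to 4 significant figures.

⟨z⟩ ≈ 13.48 pm

The expectation value is the |Ψ|²-weighted average of z: ∫ z|Ψ|² dz.
Evaluating both integrals, ⟨z⟩ = 7·b/2.
Putting b = 3.851 gives 13.479.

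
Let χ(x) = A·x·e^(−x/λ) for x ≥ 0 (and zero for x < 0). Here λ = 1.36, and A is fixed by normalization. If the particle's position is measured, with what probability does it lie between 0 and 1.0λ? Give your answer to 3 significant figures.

P ≈ 0.323

|χ|² is the probability density, so P = ∫_{0}^{1.0λ} |χ|² dx.
The normalization integral ∫|χ|²dx over the whole domain equals λ^3/4·A², and A² cancels in the ratio.
Substituting u = x/λ, A² and the length scale cancel in the ratio: P = ∫_{0}^{1.0} u^2·e^(-2·u) du / ∫_{0}^{∞} u^2·e^(-2·u) du.
An antiderivative of u^2·e^(-2·u) is -(2·u^2 + 2·u + 1)·e^(-2·u)/4; evaluating from 0 to 1.0 gives 1/4 - 5·e^(-2)/4, while the full integral is 1/4.
Evaluating gives P = 0.3233.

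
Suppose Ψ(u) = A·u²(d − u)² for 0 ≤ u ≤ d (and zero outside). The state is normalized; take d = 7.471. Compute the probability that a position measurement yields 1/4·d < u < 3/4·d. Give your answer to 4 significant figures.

P = ∫_{1/4·d}^{3/4·d} |Ψ(u)|² du.
With A² fixed by ∫|Ψ|² = 1, i.e. A² = (d^9/630)^(−1), substitute and integrate.
Substituting t = u/d, A² and the length scale cancel in the ratio: P = ∫_{1/4}^{3/4} t^4·(1 - t)^4 dt / ∫_{0}^{1} t^4·(1 - t)^4 dt.
With ∫ t^4·(1 - t)^4 dt = t^5·(70·t^4 - 315·t^3 + 540·t^2 - 420·t + 126)/630 + C, the region integral is ≈ 0.00143198 and the full one is 1/630.
Evaluating gives P = 0.90215.

P ≈ 0.9021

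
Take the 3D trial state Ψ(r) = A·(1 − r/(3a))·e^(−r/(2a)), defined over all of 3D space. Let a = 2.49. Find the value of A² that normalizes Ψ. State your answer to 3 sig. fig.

Require ∫ |Ψ|² 4πr² dr = 1 over the whole domain.
The angular integral contributes 4π, leaving ∫₀^∞ r²|Ψ|² dr.
Recall ∫₀^∞ r^m e^(−r/β) dr = m!·β^(m+1), carrying out the integral gives A² · 8·π·a^3/3.
So A² = (8·π·a^3/3)^(−1).
With a = 2.49: A² = 0.007732 and A = 0.08793.

A^2 ≈ 0.00773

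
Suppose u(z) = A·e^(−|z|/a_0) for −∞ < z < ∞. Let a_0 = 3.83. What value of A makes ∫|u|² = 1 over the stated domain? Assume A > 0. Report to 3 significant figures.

We need A² ∫|f|² dz = 1, taking the integral from −∞ to ∞.
With ∫₀^∞ z^0 e^(−αz) dz = 0!/α^1, ∫|u|² dz = A²·(a_0).
With a_0 = 3.83: A² = 0.2611 and A = 0.5110.

A ≈ 0.511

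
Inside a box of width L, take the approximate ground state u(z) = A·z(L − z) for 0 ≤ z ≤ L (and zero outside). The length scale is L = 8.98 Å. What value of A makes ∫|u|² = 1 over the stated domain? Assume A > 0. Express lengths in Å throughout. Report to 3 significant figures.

The normalization condition is ∫|u|² dz = 1 from 0 to L.
Expanding the polynomial and integrating term by term, with u = A·z(L − z), the integral evaluates to A²·[L^5/30].
Hence A² = 1/[L^5/30].
Plugging in L = 8.98 yields A = 0.02267.

A ≈ 0.0227 Å^(-5/2)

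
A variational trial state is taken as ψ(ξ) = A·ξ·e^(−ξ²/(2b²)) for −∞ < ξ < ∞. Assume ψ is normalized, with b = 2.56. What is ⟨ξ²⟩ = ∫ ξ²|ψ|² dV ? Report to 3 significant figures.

⟨ξ^2⟩ ≈ 9.83

The expectation value is the |ψ|²-weighted average of ξ^2: ∫ ξ^2|ψ|² dξ.
With ∫_{−∞}^{∞} ξ^(2m) e^(−αξ²) dξ = (2m−1)!!·√π / (2^m α^(m+1/2)), evaluating both integrals, ⟨ξ²⟩ = 3·b^2/2.
With b = 2.56, ⟨ξ^2⟩ = 9.830.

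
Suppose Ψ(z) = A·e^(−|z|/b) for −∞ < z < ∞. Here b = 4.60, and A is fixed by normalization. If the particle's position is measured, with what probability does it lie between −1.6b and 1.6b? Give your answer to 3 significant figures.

P ≈ 0.959

|Ψ|² is the probability density, so P = ∫_{−1.6b}^{1.6b} |Ψ|² dz.
Since A² = 1/(b), this is the region integral divided by the full normalization integral.
Both integrals are even about z = 0, so only the z ≥ 0 halves are needed (the factors of 2 cancel). Substituting u = z/b, A² and the length scale cancel in the ratio: P = ∫_{0}^{1.6} e^(-2·u) du / ∫_{0}^{∞} e^(-2·u) du.
An antiderivative of e^(-2·u) is -e^(-2·u)/2; evaluating from 0 to 1.6 gives 1/2 - e^(-16/5)/2, while the full integral is 1/2.
Evaluating gives P = 0.9592.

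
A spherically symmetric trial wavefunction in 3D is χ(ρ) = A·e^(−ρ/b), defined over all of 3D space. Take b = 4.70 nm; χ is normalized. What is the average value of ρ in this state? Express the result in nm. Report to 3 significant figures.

⟨ρ⟩ ≈ 7.05 nm

⟨ρ⟩ = ∫ ρ |χ|² 4πρ² dρ over the full domain.
Recall ∫₀^∞ ρ^m e^(−ρ/β) dρ = m!·β^(m+1), evaluating both integrals, ⟨ρ⟩ = 3·b/2.
With b = 4.70, ⟨ρ⟩ = 7.050.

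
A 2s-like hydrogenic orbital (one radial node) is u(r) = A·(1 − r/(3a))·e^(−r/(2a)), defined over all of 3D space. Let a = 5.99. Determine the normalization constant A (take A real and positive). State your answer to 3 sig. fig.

The normalization condition is ∫|u|² 4πr² dr = 1 from 0 to ∞.
The angular integral contributes 4π, leaving ∫₀^∞ r²|u|² dr.
With u = A·(1 − r/(3a))·e^(−r/(2a)), the integral evaluates to A²·[8·π·a^3/3].
Hence A² = 1/[8·π·a^3/3].
Plugging in a = 5.99 yields A = 0.02357.

A ≈ 0.0236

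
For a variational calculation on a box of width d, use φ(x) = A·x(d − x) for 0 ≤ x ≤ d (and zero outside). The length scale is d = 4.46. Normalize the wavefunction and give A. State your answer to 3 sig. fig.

A ≈ 0.130

The normalization condition is ∫|φ|² dx = 1 from 0 to d.
Expanding the polynomial and integrating term by term, with φ = A·x(d − x), the integral evaluates to A²·[d^5/30].
Hence A² = 1/[d^5/30].
With d = 4.46: A² = 0.01700 and A = 0.1304.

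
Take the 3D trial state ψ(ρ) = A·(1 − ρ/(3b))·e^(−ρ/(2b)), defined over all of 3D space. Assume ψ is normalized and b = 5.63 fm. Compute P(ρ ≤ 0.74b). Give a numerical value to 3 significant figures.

P ≈ 0.0798

P = ∫ |ψ|² 4πρ² dρ over ρ ≤ 0.74b.
Normalization gives A² = 1/(8·π·b^3/3).
Substituting u = ρ/b, A², 4π and the length scale all cancel in the ratio: P = ∫_{0}^{0.74} u^2·(1 - u/3)^2·e^(-u) du / ∫_{0}^{∞} u^2·(1 - u/3)^2·e^(-u) du.
Using ∫ u^2·(1 - u/3)^2·e^(-u) du = (-u^4 + 2·u^3 - 3·u^2 - 6·u - 6)·e^(-u)/9, the numerator is ≈ 0.053193 and the denominator is 2/3.
This evaluates to P = 0.07979.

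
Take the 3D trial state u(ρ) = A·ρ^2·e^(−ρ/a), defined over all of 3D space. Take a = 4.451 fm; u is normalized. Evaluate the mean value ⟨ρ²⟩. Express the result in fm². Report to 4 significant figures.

The expectation value is the |u|²-weighted average of ρ^2: ∫ ρ^2|u|² 4πρ² dρ.
The ratio of the moment integral to the normalization integral gives ⟨ρ²⟩ = 14·a^2.
With a = 4.451, ⟨ρ^2⟩ = 277.36.

⟨ρ^2⟩ ≈ 277.4 fm^2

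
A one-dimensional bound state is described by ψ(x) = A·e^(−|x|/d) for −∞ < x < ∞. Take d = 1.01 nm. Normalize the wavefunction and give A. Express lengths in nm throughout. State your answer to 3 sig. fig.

We need A² ∫|f|² dx = 1, taking the integral from −∞ to ∞.
Carrying out the integral gives A² · d.
Setting this equal to 1 gives A² = 1/(d).
With d = 1.01: A² = 0.9901 and A = 0.9950.

A ≈ 0.995 nm^(-1/2)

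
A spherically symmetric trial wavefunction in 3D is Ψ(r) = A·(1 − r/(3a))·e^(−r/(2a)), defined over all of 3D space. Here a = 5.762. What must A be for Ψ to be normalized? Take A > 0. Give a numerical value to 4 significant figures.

Normalization requires ∫|Ψ|² 4πr² dr = 1, integrated from 0 to ∞.
(Spherical symmetry: dV = 4πr² dr.)
Carrying out the integral gives A² · 8·π·a^3/3.
Setting this equal to 1 gives A² = 1/(8·π·a^3/3).
With a = 5.762: A² = 0.00062397 and A = 0.024979.

A ≈ 0.02498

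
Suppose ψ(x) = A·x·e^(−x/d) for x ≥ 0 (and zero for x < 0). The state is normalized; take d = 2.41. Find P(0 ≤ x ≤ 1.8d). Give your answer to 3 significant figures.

P = ∫_{0}^{1.8d} |ψ(x)|² dx.
With A² fixed by ∫|ψ|² = 1, i.e. A² = (d^3/4)^(−1), substitute and integrate.
In terms of u = x/d (A² and the length scale cancel between numerator and denominator), P = [∫_{0}^{1.8} u^2·e^(-2·u) du] / [∫_{0}^{∞} u^2·e^(-2·u) du].
Using ∫ u^2·e^(-2·u) du = -(2·u^2 + 2·u + 1)·e^(-2·u)/4, the numerator is 1/4 - 277·e^(-18/5)/100 and the denominator is 1/4.
This works out to P = 0.6973.

P ≈ 0.697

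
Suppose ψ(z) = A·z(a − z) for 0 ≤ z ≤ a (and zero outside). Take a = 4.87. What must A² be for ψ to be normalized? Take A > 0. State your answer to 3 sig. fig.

A^2 ≈ 0.0110

The normalization condition is ∫|ψ|² dz = 1 from 0 to a.
With ψ = A·z(a − z), the integral evaluates to A²·[a^5/30].
Substituting a = 4.87 gives A² = 0.01095, so A = 0.1046.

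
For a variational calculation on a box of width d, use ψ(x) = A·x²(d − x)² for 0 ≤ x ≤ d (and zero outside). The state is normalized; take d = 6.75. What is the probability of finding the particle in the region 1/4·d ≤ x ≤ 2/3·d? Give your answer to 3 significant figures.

The probability is P = ∫ |ψ|² dx over [1/4·d, 2/3·d].
The normalization integral ∫|ψ|²dx over the whole domain equals d^9/630·A², and A² cancels in the ratio.
Substituting u = x/d, A² and the length scale cancel in the ratio: P = ∫_{1/4}^{2/3} u^4·(1 - u)^4 du / ∫_{0}^{1} u^4·(1 - u)^4 du.
With ∫ u^4·(1 - u)^4 du = u^5·(70·u^4 - 315·u^3 + 540·u^2 - 420·u + 126)/630 + C, the region integral is ≈ 0.0012797 and the full one is 1/630.
Taking the ratio, P = 0.8062.

P ≈ 0.806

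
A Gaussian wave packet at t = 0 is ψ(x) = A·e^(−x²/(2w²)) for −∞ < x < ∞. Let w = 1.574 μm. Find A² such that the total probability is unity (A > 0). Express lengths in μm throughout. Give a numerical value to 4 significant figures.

A^2 ≈ 0.3584 μm^(-1)

We need A² ∫|f|² dx = 1, taking the integral from −∞ to ∞.
∫|ψ|² dx = A²·(√(π)·w).
Setting this equal to 1 gives A² = 1/(√(π)·w).
Substituting w = 1.574 gives A² = 0.35844, so A = 0.59870.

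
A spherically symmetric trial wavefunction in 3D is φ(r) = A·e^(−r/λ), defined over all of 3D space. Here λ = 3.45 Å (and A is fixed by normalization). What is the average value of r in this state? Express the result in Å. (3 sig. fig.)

⟨r⟩ ≈ 5.18 Å

⟨r⟩ = ∫ r |φ|² 4πr² dr over the full domain.
Recall ∫₀^∞ r^m e^(−r/β) dr = m!·β^(m+1), evaluating both integrals, ⟨r⟩ = 3·λ/2.
With λ = 3.45, ⟨r⟩ = 5.175.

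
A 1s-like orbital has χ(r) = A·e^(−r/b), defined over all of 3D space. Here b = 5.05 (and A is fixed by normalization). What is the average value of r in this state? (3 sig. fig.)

The expectation value is the |χ|²-weighted average of r: ∫ r|χ|² 4πr² dr.
Since the A² factors cancel between numerator and denominator, ⟨r⟩ = 3·b/2.
Putting b = 5.05 gives 7.575.

⟨r⟩ ≈ 7.58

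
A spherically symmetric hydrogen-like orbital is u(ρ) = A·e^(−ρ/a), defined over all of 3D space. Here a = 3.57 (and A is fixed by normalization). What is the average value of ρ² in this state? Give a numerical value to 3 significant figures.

The expectation value is the |u|²-weighted average of ρ^2: ∫ ρ^2|u|² 4πρ² dρ.
With ∫₀^∞ ρ^4 e^(−αρ) dρ = 4!/α^5, evaluating both integrals, ⟨ρ²⟩ = 3·a^2.
With a = 3.57, ⟨ρ^2⟩ = 38.23.

⟨ρ^2⟩ ≈ 38.2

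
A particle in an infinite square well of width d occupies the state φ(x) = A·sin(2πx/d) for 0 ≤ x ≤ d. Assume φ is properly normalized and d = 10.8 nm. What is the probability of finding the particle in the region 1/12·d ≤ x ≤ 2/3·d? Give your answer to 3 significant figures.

The probability is P = ∫ |φ|² dx over [1/12·d, 2/3·d].
Since A² = 1/(d/2), this is the region integral divided by the full normalization integral.
In terms of u = x/d (A² and the length scale cancel between numerator and denominator), P = [∫_{1/12}^{2/3} sin(2·π·u)^2 du] / [∫_{0}^{1} sin(2·π·u)^2 du].
An antiderivative of sin(2·π·u)^2 is u/2 - sin(4·π·u)/(8·π); evaluating from 1/12 to 2/3 gives 7/24, while the full integral is 1/2.
Evaluating gives P = 7/12.

P ≈ 0.583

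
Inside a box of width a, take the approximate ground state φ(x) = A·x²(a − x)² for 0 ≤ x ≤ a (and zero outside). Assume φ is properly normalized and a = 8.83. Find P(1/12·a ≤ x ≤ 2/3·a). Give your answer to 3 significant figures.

P ≈ 0.855

P = ∫_{1/12·a}^{2/3·a} |φ(x)|² dx.
With A² fixed by ∫|φ|² = 1, i.e. A² = (a^9/630)^(−1), substitute and integrate.
Let u = x/a; then A² and the length scale cancel, so P = ∫_{1/12}^{2/3} u^4·(1 - u)^4 du ÷ ∫_{0}^{1} u^4·(1 - u)^4 du.
An antiderivative of u^4·(1 - u)^4 is u^5·(70·u^4 - 315·u^3 + 540·u^2 - 420·u + 126)/630; evaluating from 1/12 to 2/3 gives ≈ 0.0013568, while the full integral is 1/630.
The result is P = 0.8548.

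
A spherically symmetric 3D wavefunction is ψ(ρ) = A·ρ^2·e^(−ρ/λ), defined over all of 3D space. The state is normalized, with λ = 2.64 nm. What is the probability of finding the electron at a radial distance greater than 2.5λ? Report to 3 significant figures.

With dV = 4πρ²dρ, the probability is ∫|ψ|² dV over ρ > 2.5λ.
A² is fixed by ∫₀^∞ 4πρ²|ψ|² dρ = 1, i.e. A² = (45·π·λ^7/2)^(−1).
In terms of u = ρ/λ (A², 4π and the length scale all cancel between numerator and denominator), P = [∫_{2.5}^{∞} u^6·e^(-2·u) du] / [∫_{0}^{∞} u^6·e^(-2·u) du].
An antiderivative of u^6·e^(-2·u) is -(4·u^6 + 12·u^5 + 30·u^4 + 60·u^3 + 90·u^2 + 90·u + 45)·e^(-2·u)/8; evaluating from 2.5 to ∞ gives ≈ 4.2873, while the full integral is 45/8.
This evaluates to P = 0.7622.

P ≈ 0.762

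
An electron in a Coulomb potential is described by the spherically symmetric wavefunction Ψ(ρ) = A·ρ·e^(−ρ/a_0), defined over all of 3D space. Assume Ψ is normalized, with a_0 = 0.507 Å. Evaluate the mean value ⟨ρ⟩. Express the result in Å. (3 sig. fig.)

⟨ρ⟩ ≈ 1.27 Å

⟨ρ⟩ = ∫ ρ |Ψ|² 4πρ² dρ over the full domain.
With ∫₀^∞ ρ^5 e^(−αρ) dρ = 5!/α^6, since the A² factors cancel between numerator and denominator, ⟨ρ⟩ = 5·a_0/2.
Putting a_0 = 0.507 gives 1.268.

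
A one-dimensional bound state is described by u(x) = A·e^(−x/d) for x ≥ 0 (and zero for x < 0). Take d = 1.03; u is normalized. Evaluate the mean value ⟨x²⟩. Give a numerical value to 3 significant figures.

⟨x^2⟩ ≈ 0.530

By definition ⟨x²⟩ = ∫ x^2 |u(x)|² dx.
The ratio of the moment integral to the normalization integral gives ⟨x²⟩ = d^2/2.
With d = 1.03, ⟨x^2⟩ = 0.5305.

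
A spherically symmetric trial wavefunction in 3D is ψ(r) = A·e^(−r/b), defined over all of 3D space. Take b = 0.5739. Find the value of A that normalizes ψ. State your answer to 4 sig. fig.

A ≈ 1.298

The normalization condition is ∫|ψ|² 4πr² dr = 1 from 0 to ∞.
With ψ = A·e^(−r/b), the integral evaluates to A²·[π·b^3].
Setting this equal to 1 gives A² = 1/(π·b^3).
With b = 0.5739: A² = 1.6840 and A = 1.2977.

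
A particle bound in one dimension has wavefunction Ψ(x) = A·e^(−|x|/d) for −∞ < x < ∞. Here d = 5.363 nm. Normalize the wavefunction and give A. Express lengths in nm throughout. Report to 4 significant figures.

The normalization condition is ∫|Ψ|² dx = 1 from −∞ to ∞.
Recall ∫₀^∞ x^m e^(−x/β) dx = m!·β^(m+1), ∫|Ψ|² dx = A²·(d).
Hence A² = 1/[d].
Plugging in d = 5.363 yields A = 0.43181.

A ≈ 0.4318 nm^(-1/2)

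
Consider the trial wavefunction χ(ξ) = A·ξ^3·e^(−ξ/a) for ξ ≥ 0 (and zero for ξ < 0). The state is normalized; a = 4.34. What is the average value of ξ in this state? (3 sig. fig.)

⟨ξ⟩ = ∫ ξ |χ|² dξ over the full domain.
With ∫₀^∞ ξ^7 e^(−αξ) dξ = 7!/α^8, evaluating both integrals, ⟨ξ⟩ = 7·a/2.
With a = 4.34, ⟨ξ⟩ = 15.19.

⟨ξ⟩ ≈ 15.2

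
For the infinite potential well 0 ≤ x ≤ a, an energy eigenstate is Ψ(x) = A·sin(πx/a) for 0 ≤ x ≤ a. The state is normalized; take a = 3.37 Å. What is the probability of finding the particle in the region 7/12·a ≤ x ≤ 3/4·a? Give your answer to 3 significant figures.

P = ∫_{7/12·a}^{3/4·a} |Ψ(x)|² dx.
Since A² = 1/(a/2), this is the region integral divided by the full normalization integral.
Let u = x/a; then A² and the length scale cancel, so P = ∫_{7/12}^{3/4} sin(π·u)^2 du ÷ ∫_{0}^{1} sin(π·u)^2 du.
With ∫ sin(π·u)^2 du = u/2 - sin(2·π·u)/(4·π) + C, the region integral is 1/(8·π) + 1/12 and the full one is 1/2.
This works out to P = (3 + 2·π)/(12·π).

P ≈ 0.246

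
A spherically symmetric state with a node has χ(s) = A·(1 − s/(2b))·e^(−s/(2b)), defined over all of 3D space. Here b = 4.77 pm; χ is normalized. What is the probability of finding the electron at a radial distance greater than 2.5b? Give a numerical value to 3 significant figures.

With dV = 4πs²ds, the probability is ∫|χ|² dV over s > 2.5b.
The full normalization integral is A²·[8·π·b^3] = 1, fixing A².
Let u = s/b; then A², 4π and the length scale all cancel, so P = ∫_{2.5}^{∞} u^2·(1 - u/2)^2·e^(-u) du ÷ ∫_{0}^{∞} u^2·(1 - u/2)^2·e^(-u) du.
An antiderivative of u^2·(1 - u/2)^2·e^(-u) is -(u^4/4 + u^2 + 2·u + 2)·e^(-u); evaluating from 2.5 to ∞ gives 1473·e^(-5/2)/64, while the full integral is 2.
This evaluates to P = 0.9446.

P ≈ 0.945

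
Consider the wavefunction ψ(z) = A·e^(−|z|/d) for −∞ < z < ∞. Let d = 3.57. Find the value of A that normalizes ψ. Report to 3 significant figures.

Normalization requires ∫|ψ|² dz = 1, integrated from −∞ to ∞.
The integral (without the A² prefactor) comes out to d.
Hence A² = 1/[d].
With d = 3.57: A² = 0.2801 and A = 0.5293.

A ≈ 0.529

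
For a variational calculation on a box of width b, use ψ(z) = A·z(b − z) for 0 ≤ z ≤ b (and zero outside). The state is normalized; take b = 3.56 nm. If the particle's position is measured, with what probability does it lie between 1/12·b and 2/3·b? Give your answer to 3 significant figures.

P ≈ 0.785

The probability is P = ∫ |ψ|² dz over [1/12·b, 2/3·b].
The normalization integral ∫|ψ|²dz over the whole domain equals b^5/30·A², and A² cancels in the ratio.
In terms of u = z/b (A² and the length scale cancel between numerator and denominator), P = [∫_{1/12}^{2/3} u^2·(1 - u)^2 du] / [∫_{0}^{1} u^2·(1 - u)^2 du].
With ∫ u^2·(1 - u)^2 du = u^3·(6·u^2 - 15·u + 10)/30 + C, the region integral is ≈ 0.026168 and the full one is 1/30.
Evaluating gives P = 0.7850.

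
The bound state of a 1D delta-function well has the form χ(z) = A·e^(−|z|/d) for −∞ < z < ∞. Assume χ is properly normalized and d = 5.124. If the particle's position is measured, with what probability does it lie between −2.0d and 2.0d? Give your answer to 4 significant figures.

The probability is P = ∫ |χ|² dz over [−2.0d, 2.0d].
With A² fixed by ∫|χ|² = 1, i.e. A² = (d)^(−1), substitute and integrate.
By symmetry take twice the z ≥ 0 contribution in numerator and denominator; the 2's cancel. In terms of u = z/d (A² and the length scale cancel between numerator and denominator), P = [∫_{0}^{2.0} e^(-2·u) du] / [∫_{0}^{∞} e^(-2·u) du].
With ∫ e^(-2·u) du = -e^(-2·u)/2 + C, the region integral is 1/2 - e^(-4)/2 and the full one is 1/2.
Evaluating gives P = 0.98168.

P ≈ 0.9817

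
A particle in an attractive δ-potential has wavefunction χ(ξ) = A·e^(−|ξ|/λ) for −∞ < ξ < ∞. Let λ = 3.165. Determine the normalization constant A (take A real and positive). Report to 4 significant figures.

A ≈ 0.5621

We need A² ∫|f|² dξ = 1, taking the integral from −∞ to ∞.
Recall ∫₀^∞ ξ^m e^(−ξ/β) dξ = m!·β^(m+1), with χ = A·e^(−|ξ|/λ), the integral evaluates to A²·[λ].
So A² = (λ)^(−1).
Plugging in λ = 3.165 yields A = 0.56210.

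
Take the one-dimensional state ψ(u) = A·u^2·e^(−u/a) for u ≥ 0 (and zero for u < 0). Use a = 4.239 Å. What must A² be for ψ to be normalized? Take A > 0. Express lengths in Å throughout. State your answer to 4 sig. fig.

We need A² ∫|f|² du = 1, taking the integral from 0 to ∞.
Recall ∫₀^∞ u^m e^(−u/β) du = m!·β^(m+1), carrying out the integral gives A² · 3·a^5/4.
Hence A² = 1/[3·a^5/4].
Plugging in a = 4.239 yields A = 0.031211.

A^2 ≈ 0.0009741 Å^(-5)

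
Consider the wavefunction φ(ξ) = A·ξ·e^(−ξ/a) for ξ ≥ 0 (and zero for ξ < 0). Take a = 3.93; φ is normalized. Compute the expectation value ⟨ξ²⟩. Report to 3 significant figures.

⟨ξ²⟩ = ∫ ξ^2 |φ|² dξ over the full domain.
Using ∫₀^∞ ξⁿ e^(−αξ) dξ = n!/αⁿ⁺¹, the ratio of the moment integral to the normalization integral gives ⟨ξ²⟩ = 3·a^2.
Putting a = 3.93 gives 46.33.

⟨ξ^2⟩ ≈ 46.3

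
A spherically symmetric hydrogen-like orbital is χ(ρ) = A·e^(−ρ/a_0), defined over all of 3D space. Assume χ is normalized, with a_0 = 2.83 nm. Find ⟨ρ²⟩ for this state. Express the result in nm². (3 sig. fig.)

⟨ρ^2⟩ ≈ 24.0 nm^2

By definition ⟨ρ²⟩ = ∫ ρ^2 |χ(ρ)|² 4πρ² dρ.
Evaluating both integrals, ⟨ρ²⟩ = 3·a_0^2.
Putting a_0 = 2.83 gives 24.03.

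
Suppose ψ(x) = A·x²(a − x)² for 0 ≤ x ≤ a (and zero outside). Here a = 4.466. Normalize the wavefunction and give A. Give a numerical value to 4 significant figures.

A ≈ 0.02986

Normalization requires ∫|ψ|² dx = 1, integrated from 0 to a.
Expanding the polynomial and integrating term by term, the integral (without the A² prefactor) comes out to a^9/630.
So A² = (a^9/630)^(−1).
Plugging in a = 4.466 yields A = 0.029856.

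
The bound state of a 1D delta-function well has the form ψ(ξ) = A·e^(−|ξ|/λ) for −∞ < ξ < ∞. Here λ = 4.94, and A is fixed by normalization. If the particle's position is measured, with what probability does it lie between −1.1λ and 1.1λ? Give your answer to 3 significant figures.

P ≈ 0.889

|ψ|² is the probability density, so P = ∫_{−1.1λ}^{1.1λ} |ψ|² dξ.
Since A² = 1/(λ), this is the region integral divided by the full normalization integral.
Both integrals are even about ξ = 0, so only the ξ ≥ 0 halves are needed (the factors of 2 cancel). Substituting u = ξ/λ, A² and the length scale cancel in the ratio: P = ∫_{0}^{1.1} e^(-2·u) du / ∫_{0}^{∞} e^(-2·u) du.
An antiderivative of e^(-2·u) is -e^(-2·u)/2; evaluating from 0 to 1.1 gives 1/2 - e^(-11/5)/2, while the full integral is 1/2.
Evaluating gives P = 0.8892.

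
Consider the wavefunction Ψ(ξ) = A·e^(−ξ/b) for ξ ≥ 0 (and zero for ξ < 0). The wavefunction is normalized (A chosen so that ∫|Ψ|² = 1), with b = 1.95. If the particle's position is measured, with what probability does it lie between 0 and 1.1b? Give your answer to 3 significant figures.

P ≈ 0.889

The probability is P = ∫ |Ψ|² dξ over [0, 1.1b].
With A² fixed by ∫|Ψ|² = 1, i.e. A² = (b/2)^(−1), substitute and integrate.
In terms of u = ξ/b (A² and the length scale cancel between numerator and denominator), P = [∫_{0}^{1.1} e^(-2·u) du] / [∫_{0}^{∞} e^(-2·u) du].
With ∫ e^(-2·u) du = -e^(-2·u)/2 + C, the region integral is 1/2 - e^(-11/5)/2 and the full one is 1/2.
Evaluating gives P = 0.8892.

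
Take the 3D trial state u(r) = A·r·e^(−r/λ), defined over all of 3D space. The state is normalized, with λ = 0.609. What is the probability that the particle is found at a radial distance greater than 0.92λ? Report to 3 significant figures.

Integrate the radial probability density 4πr²|u|² over r > 0.92λ.
The full normalization integral is A²·[3·π·λ^5] = 1, fixing A².
Substituting t = r/λ, A², 4π and the length scale all cancel in the ratio: P = ∫_{0.92}^{∞} t^4·e^(-2·t) dt / ∫_{0}^{∞} t^4·e^(-2·t) dt.
With ∫ t^4·e^(-2·t) dt = -(t^4/2 + t^3 + 3·t^2/2 + 3·t/2 + 3/4)·e^(-2·t) + C, the region integral is ≈ 0.72047 and the full one is 3/4.
This evaluates to P = 0.9606.

P ≈ 0.961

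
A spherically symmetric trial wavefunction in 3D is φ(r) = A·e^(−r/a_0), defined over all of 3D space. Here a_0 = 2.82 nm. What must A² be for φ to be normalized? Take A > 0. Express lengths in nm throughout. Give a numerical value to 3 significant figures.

A^2 ≈ 0.0142 nm^(-3)

The normalization condition is ∫|φ|² 4πr² dr = 1 from 0 to ∞.
With ∫₀^∞ r^2 e^(−αr) dr = 2!/α^3, with φ = A·e^(−r/a_0), the integral evaluates to A²·[π·a_0^3].
Setting this equal to 1 gives A² = 1/(π·a_0^3).
Substituting a_0 = 2.82 gives A² = 0.01419, so A = 0.1191.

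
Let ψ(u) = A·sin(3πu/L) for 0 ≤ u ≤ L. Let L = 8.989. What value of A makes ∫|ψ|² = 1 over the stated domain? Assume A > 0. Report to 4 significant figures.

A ≈ 0.4717

The normalization condition is ∫|ψ|² du = 1 from 0 to L.
With ∫₀^L sin²(nπu/L) du = L/2, the integral (without the A² prefactor) comes out to L/2.
Setting this equal to 1 gives A² = 1/(L/2).
With L = 8.989: A² = 0.22249 and A = 0.47169.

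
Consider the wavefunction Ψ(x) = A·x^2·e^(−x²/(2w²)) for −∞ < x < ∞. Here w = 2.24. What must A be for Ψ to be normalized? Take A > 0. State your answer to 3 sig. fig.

A ≈ 0.115

Require ∫ |Ψ|² dx = 1 over the whole domain.
Using the Gaussian integral ∫_{−∞}^{∞} e^(−αx²) dx = √(π/α), with Ψ = A·x^2·e^(−x²/(2w²)), the integral evaluates to A²·[3·√(π)·w^5/4].
Setting this equal to 1 gives A² = 1/(3·√(π)·w^5/4).
Plugging in w = 2.24 yields A = 0.1155.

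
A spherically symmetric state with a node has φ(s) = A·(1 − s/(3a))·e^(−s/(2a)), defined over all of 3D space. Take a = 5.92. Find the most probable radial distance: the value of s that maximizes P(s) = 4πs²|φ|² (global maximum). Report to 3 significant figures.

Differentiate P(s) = 4πs²|φ|² with respect to s and set to zero.
This gives s = a.
With a = 5.92, the most probable radial distance is 5.920.

s ≈ 5.92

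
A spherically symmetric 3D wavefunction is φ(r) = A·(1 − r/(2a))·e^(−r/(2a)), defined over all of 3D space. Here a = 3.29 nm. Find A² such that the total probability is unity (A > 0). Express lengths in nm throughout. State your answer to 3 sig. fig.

We need A² ∫|f|² 4πr² dr = 1, taking the integral from 0 to ∞.
With ∫₀^∞ r^4 e^(−αr) dr = 4!/α^5, the integral (without the A² prefactor) comes out to 8·π·a^3.
With a = 3.29: A² = 0.001117 and A = 0.03343.

A^2 ≈ 0.00112 nm^(-3)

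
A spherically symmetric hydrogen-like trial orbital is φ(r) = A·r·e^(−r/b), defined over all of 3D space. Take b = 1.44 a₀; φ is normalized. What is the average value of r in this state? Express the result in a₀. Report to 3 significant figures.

⟨r⟩ ≈ 3.60 a₀

⟨r⟩ = ∫ r |φ|² 4πr² dr over the full domain.
Using ∫₀^∞ rⁿ e^(−αr) dr = n!/αⁿ⁺¹, the ratio of the moment integral to the normalization integral gives ⟨r⟩ = 5·b/2.
With b = 1.44, ⟨r⟩ = 3.600.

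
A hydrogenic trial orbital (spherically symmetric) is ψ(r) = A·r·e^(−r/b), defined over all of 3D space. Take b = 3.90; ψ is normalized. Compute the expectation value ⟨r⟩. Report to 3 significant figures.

⟨r⟩ ≈ 9.75

The expectation value is the |ψ|²-weighted average of r: ∫ r|ψ|² 4πr² dr.
Recall ∫₀^∞ r^m e^(−r/β) dr = m!·β^(m+1), evaluating both integrals, ⟨r⟩ = 5·b/2.
With b = 3.90, ⟨r⟩ = 9.750.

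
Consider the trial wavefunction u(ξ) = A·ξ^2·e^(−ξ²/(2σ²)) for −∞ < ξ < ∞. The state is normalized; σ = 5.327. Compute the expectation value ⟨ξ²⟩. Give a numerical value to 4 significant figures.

⟨ξ^2⟩ ≈ 70.94

By definition ⟨ξ²⟩ = ∫ ξ^2 |u(ξ)|² dξ.
With ∫_{−∞}^{∞} ξ^(2m) e^(−αξ²) dξ = (2m−1)!!·√π / (2^m α^(m+1/2)), the ratio of the moment integral to the normalization integral gives ⟨ξ²⟩ = 5·σ^2/2.
Putting σ = 5.327 gives 70.942.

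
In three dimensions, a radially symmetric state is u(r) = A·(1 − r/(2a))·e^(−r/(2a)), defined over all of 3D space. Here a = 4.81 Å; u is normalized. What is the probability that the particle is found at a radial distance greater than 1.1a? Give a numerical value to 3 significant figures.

With dV = 4πr²dr, the probability is ∫|u|² dV over r > 1.1a.
Normalization gives A² = 1/(8·π·a^3).
Let t = r/a; then A², 4π and the length scale all cancel, so P = ∫_{1.1}^{∞} t^2·(1 - t/2)^2·e^(-t) dt ÷ ∫_{0}^{∞} t^2·(1 - t/2)^2·e^(-t) dt.
Using ∫ t^2·(1 - t/2)^2·e^(-t) dt = -(t^4/4 + t^2 + 2·t + 2)·e^(-t), the numerator is ≈ 1.9227 and the denominator is 2.
This evaluates to P = 0.9613.

P ≈ 0.961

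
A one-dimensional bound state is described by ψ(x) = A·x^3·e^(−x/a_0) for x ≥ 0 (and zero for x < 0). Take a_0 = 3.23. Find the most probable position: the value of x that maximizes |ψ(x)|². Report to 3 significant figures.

x ≈ 9.69

Set d/dx [|ψ(x)|²] = 0 and solve for x > 0.
Solving yields x = 3·a_0.
With a_0 = 3.23, the most probable position is 9.690.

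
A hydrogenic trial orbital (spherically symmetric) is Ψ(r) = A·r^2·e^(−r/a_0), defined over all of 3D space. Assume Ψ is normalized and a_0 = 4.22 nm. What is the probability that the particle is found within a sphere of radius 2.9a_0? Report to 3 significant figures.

With dV = 4πr²dr, the probability is ∫|Ψ|² dV over r ≤ 2.9a_0.
Normalization gives A² = 1/(45·π·a_0^7/2).
Substituting u = r/a_0, A², 4π and the length scale all cancel in the ratio: P = ∫_{0}^{2.9} u^6·e^(-2·u) du / ∫_{0}^{∞} u^6·e^(-2·u) du.
An antiderivative of u^6·e^(-2·u) is -(4·u^6 + 12·u^5 + 30·u^4 + 60·u^3 + 90·u^2 + 90·u + 45)·e^(-2·u)/8; evaluating from 0 to 2.9 gives ≈ 2.0340, while the full integral is 45/8.
This evaluates to P = 0.3616.

P ≈ 0.362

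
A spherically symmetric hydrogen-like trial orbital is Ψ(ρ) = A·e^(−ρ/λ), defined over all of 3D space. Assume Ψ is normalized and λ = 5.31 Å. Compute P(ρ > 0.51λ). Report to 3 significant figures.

With dV = 4πρ²dρ, the probability is ∫|Ψ|² dV over ρ > 0.51λ.
Normalization gives A² = 1/(π·λ^3).
Let u = ρ/λ; then A², 4π and the length scale all cancel, so P = ∫_{0.51}^{∞} u^2·e^(-2·u) du ÷ ∫_{0}^{∞} u^2·e^(-2·u) du.
With ∫ u^2·e^(-2·u) du = -(2·u^2 + 2·u + 1)·e^(-2·u)/4 + C, the region integral is ≈ 0.22900 and the full one is 1/4.
Taking the ratio yields P = 0.9160.

P ≈ 0.916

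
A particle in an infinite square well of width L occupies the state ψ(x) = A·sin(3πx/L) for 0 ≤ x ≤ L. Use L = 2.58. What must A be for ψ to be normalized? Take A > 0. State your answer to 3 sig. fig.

The normalization condition is ∫|ψ|² dx = 1 from 0 to L.
With ∫₀^L sin²(nπx/L) dx = L/2, carrying out the integral gives A² · L/2.
So A² = (L/2)^(−1).
With L = 2.58: A² = 0.7752 and A = 0.8805.

A ≈ 0.880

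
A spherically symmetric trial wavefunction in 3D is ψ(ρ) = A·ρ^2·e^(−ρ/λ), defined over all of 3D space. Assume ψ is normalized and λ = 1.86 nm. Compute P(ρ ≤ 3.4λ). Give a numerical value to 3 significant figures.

P ≈ 0.520

With dV = 4πρ²dρ, the probability is ∫|ψ|² dV over ρ ≤ 3.4λ.
The full normalization integral is A²·[45·π·λ^7/2] = 1, fixing A².
Substituting u = ρ/λ, A², 4π and the length scale all cancel in the ratio: P = ∫_{0}^{3.4} u^6·e^(-2·u) du / ∫_{0}^{∞} u^6·e^(-2·u) du.
With ∫ u^6·e^(-2·u) du = -(4·u^6 + 12·u^5 + 30·u^4 + 60·u^3 + 90·u^2 + 90·u + 45)·e^(-2·u)/8 + C, the region integral is ≈ 2.9255 and the full one is 45/8.
Taking the ratio yields P = 0.5201.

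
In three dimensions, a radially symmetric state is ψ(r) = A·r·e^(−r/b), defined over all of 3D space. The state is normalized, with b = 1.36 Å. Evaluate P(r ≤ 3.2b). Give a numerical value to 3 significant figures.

P ≈ 0.765

With dV = 4πr²dr, the probability is ∫|ψ|² dV over r ≤ 3.2b.
The full normalization integral is A²·[3·π·b^5] = 1, fixing A².
In terms of u = r/b (A², 4π and the length scale all cancel between numerator and denominator), P = [∫_{0}^{3.2} u^4·e^(-2·u) du] / [∫_{0}^{∞} u^4·e^(-2·u) du].
Using ∫ u^4·e^(-2·u) du = -(u^4/2 + u^3 + 3·u^2/2 + 3·u/2 + 3/4)·e^(-2·u), the numerator is ≈ 0.57370 and the denominator is 3/4.
Taking the ratio yields P = 0.7649.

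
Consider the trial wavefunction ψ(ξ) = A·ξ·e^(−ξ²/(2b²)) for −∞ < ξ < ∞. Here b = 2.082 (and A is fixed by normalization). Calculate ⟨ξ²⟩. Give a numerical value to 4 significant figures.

⟨ξ²⟩ = ∫ ξ^2 |ψ|² dξ over the full domain.
Using the Gaussian integral ∫_{−∞}^{∞} e^(−αξ²) dξ = √(π/α), evaluating both integrals, ⟨ξ²⟩ = 3·b^2/2.
Putting b = 2.082 gives 6.5021.

⟨ξ^2⟩ ≈ 6.502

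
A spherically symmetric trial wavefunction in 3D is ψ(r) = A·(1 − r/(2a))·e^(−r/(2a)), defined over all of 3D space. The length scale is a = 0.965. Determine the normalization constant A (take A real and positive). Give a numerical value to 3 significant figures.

A ≈ 0.210

We need A² ∫|f|² 4πr² dr = 1, taking the integral from 0 to ∞.
In 3D with spherical symmetry the volume element is 4πr² dr.
Recall ∫₀^∞ r^m e^(−r/β) dr = m!·β^(m+1), carrying out the integral gives A² · 8·π·a^3.
So A² = (8·π·a^3)^(−1).
Plugging in a = 0.965 yields A = 0.2104.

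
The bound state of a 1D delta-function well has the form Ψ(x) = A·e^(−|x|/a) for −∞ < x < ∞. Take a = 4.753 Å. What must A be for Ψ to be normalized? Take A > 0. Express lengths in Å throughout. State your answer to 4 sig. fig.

The normalization condition is ∫|Ψ|² dx = 1 from −∞ to ∞.
Recall ∫₀^∞ x^m e^(−x/β) dx = m!·β^(m+1), ∫|Ψ|² dx = A²·(a).
Setting this equal to 1 gives A² = 1/(a).
With a = 4.753: A² = 0.21039 and A = 0.45869.

A ≈ 0.4587 Å^(-1/2)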